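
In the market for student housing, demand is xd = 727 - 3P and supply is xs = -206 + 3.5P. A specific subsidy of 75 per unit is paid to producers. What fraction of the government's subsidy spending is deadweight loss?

Pre-subsidy: 727 - 3P = -206 + 3.5P gives P* = 1866/13, x* = 3853/13.
With the subsidy, sellers receive Ps = Pb + 75 for each unit, where Pb is the price buyers pay.
Supply in terms of Pb becomes xs = -206 + 3.5(Pb + 75) = 56.5 + 3.5Pb. Setting this equal to demand: 727 - 3Pb = 56.5 + 3.5Pb, so Pb = 1341/13.
Sellers receive Ps = 1341/13 + 75 = 2316/13; x' = 727 − 3·(1341/13) = 5428/13.
ΔCS = ½(3853/13 + 5428/13)(1866/13 − 1341/13) = 4872525/338; ΔPS = ½(3853/13 + 5428/13)(2316/13 − 1866/13) = 2088225/169.
Government spending = 75 × 5428/13 = 407100/13.
DWL = ½ × 75 × (5428/13 − 3853/13) = 118125/26; fraction = (118125/26) / (407100/13) = 1575/10856.

DWL / government spending = 1575/10856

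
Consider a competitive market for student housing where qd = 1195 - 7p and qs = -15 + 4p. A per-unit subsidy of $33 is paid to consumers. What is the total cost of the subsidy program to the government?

Government cost = $16797

Pre-subsidy: 1195 - 7p = -15 + 4p gives p* = 110, q* = 425.
With the rebate, buyers effectively pay pb = ps − 33, where ps is the price sellers receive.
Demand in terms of ps becomes qd = 1195 − 7(ps − 33) = 1426 - 7ps. Setting this equal to supply: 1426 - 7ps = -15 + 4ps, so ps = 131.
Buyers pay pb = 131 − 33 = 98; q' = -15 + 4·131 = 509.
Government outlay = subsidy × quantity = 33 × 509 = 16797.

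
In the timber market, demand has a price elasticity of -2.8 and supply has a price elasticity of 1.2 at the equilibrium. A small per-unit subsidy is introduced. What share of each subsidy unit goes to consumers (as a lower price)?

Consumer share = 0.3

For a small subsidy around the equilibrium, the benefit split depends on the relative slopes, which at a point are proportional to the elasticities.
Buyer share = εs/(εs + |εd|) = 1.2/(1.2 + 2.8) = 0.3; seller share = |εd|/(εs + |εd|) = 0.7.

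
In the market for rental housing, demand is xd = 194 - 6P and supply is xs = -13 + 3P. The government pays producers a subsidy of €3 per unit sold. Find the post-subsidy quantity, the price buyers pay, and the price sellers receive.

x' = 62; buyers pay €22; sellers receive €25

Pre-subsidy: 194 - 6P = -13 + 3P gives P* = 23, x* = 56.
With the subsidy, sellers receive Ps = Pb + 3 for each unit, where Pb is the price buyers pay.
Supply in terms of Pb becomes xs = -13 + 3(Pb + 3) = -4 + 3Pb. Setting this equal to demand: 194 - 6Pb = -4 + 3Pb, so Pb = 22.
Sellers receive Ps = 22 + 3 = 25; x' = 194 − 6·22 = 62.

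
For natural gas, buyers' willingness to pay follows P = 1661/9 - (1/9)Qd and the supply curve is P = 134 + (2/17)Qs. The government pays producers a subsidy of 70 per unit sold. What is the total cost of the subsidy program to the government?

Government cost = 36890

Pre-subsidy: 1661/9 - (1/9)Q = 134 + (2/17)Q gives Q* = 221 and P* = 160.
With the subsidy, sellers receive Ps = Pb + 70 for each unit, where Pb is the price buyers pay.
On the curves, Pb = 1661/9 - (1/9)Q and Ps = 134 + (2/17)Q; the wedge Ps − Pb = 70 gives 134 + (2/17)Q − (1661/9 - (1/9)Q) = 70, so Q' = 527.
Then Pb = 1661/9 − (1/9)·527 = 126 and Ps = 134 + (2/17)·527 = 196.
Government outlay = subsidy × quantity = 70 × 527 = 36890.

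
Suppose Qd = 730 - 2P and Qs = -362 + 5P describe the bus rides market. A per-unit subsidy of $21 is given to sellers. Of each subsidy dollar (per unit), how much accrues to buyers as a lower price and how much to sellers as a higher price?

Pre-subsidy: 730 - 2P = -362 + 5P gives P* = 156, Q* = 418.
With the subsidy, sellers receive Ps = Pb + 21 for each unit, where Pb is the price buyers pay.
Supply in terms of Pb becomes Qs = -362 + 5(Pb + 21) = -257 + 5Pb. Setting this equal to demand: 730 - 2Pb = -257 + 5Pb, so Pb = 141.
Sellers receive Ps = 141 + 21 = 162; Q' = 730 − 2·141 = 448.
Buyers' price falls by P* − Pb = 156 − 141 = 15; sellers' price rises by Ps − P* = 162 − 156 = 6.

Buyers gain $15 per unit; sellers gain $6 per unit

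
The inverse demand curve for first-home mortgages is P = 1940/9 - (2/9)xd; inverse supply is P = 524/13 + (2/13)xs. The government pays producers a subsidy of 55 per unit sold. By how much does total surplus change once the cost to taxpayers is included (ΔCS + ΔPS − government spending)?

Pre-subsidy: 1940/9 - (2/9)x = 524/13 + (2/13)x gives x* = 466 and P* = 112.
With the subsidy, sellers receive Ps = Pb + 55 for each unit, where Pb is the price buyers pay.
On the curves, Pb = 1940/9 - (2/9)x and Ps = 524/13 + (2/13)x; the wedge Ps − Pb = 55 gives 524/13 + (2/13)x − (1940/9 - (2/9)x) = 55, so x' = 612.25.
Then Pb = 1940/9 − (2/9)·612.25 = 79.5 and Ps = 524/13 + (2/13)·612.25 = 134.5.
ΔCS = ½(466 + 612.25)(112 − 79.5) = 17521.5625; ΔPS = ½(466 + 612.25)(134.5 − 112) = 12130.3125.
Government spending = 55 × 612.25 = 33673.75.
Net change = 17521.5625 + 12130.3125 − 33673.75 = -4021.875. The loss equals the DWL triangle ½·55·146.25.

Net change in total surplus = -4021.875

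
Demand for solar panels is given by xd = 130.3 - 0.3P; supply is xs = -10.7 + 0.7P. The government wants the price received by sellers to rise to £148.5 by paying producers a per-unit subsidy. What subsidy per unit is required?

Required subsidy s = £25 per unit

At a seller price of 148.5, quantity supplied is -10.7 + 0.7·148.5 = 93.25.
Buyers absorb 93.25 only when they pay Pb with 130.3 − 0.3·Pb = 93.25, i.e. Pb = 123.5.
s = Ps − Pb = 148.5 − 123.5 = 25.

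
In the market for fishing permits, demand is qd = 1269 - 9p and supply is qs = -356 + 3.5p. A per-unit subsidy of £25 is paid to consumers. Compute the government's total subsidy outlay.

Pre-subsidy: 1269 - 9p = -356 + 3.5p gives p* = 130, q* = 99.
With the rebate, buyers effectively pay pb = ps − 25, where ps is the price sellers receive.
Demand in terms of ps becomes qd = 1269 − 9(ps − 25) = 1494 - 9ps. Setting this equal to supply: 1494 - 9ps = -356 + 3.5ps, so ps = 148.
Buyers pay pb = 148 − 25 = 123; q' = -356 + 3.5·148 = 162.
Government outlay = subsidy × quantity = 25 × 162 = 4050.

Government cost = £4050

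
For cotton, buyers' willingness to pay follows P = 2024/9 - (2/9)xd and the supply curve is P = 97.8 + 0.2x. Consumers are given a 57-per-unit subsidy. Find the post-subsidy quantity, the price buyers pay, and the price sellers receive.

x' = 436; buyers pay 128; sellers receive 185

Pre-subsidy: 2024/9 - (2/9)x = 97.8 + 0.2x gives x* = 301 and P* = 158.
With the rebate, buyers effectively pay Pb = Ps − 57, where Ps is the price sellers receive.
On the curves, Pb = 2024/9 - (2/9)x and Ps = 97.8 + 0.2x; the wedge Ps − Pb = 57 gives 97.8 + 0.2x − (2024/9 - (2/9)x) = 57, so x' = 436.
Then Pb = 2024/9 − (2/9)·436 = 128 and Ps = 97.8 + 0.2·436 = 185.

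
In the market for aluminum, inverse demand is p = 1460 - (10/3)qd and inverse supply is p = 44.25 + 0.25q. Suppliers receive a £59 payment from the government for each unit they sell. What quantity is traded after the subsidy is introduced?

Pre-subsidy: 1460 - (10/3)q = 44.25 + 0.25q gives q* = 16989/43 and p* = 6150/43.
With the subsidy, sellers receive ps = pb + 59 for each unit, where pb is the price buyers pay.
On the curves, pb = 1460 - (10/3)q and ps = 44.25 + 0.25q; the wedge ps − pb = 59 gives 44.25 + 0.25q − (1460 - (10/3)q) = 59, so q' = 17697/43.
Then pb = 1460 − (10/3)·(17697/43) = 3790/43 and ps = 44.25 + 0.25·(17697/43) = 6327/43.

q' = 17697/43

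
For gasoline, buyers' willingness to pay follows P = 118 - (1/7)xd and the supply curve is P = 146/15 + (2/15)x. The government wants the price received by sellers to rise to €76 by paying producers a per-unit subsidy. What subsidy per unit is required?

Required subsidy s = €29 per unit

At a seller price of 76, quantity supplied is -73 + 7.5·76 = 497.
Buyers absorb 497 only when they pay Pb = 118 − (1/7)·497 = 47.
s = Ps − Pb = 76 − 47 = 29.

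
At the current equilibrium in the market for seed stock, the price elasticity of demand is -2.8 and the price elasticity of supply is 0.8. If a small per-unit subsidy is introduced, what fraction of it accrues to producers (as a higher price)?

Producer share = 7/9

For a small subsidy around the equilibrium, the benefit split depends on the relative slopes, which at a point are proportional to the elasticities.
Buyer share = εs/(εs + |εd|) = 0.8/(0.8 + 2.8) = 2/9; seller share = |εd|/(εs + |εd|) = 7/9.
So producers capture 7/9 of the subsidy.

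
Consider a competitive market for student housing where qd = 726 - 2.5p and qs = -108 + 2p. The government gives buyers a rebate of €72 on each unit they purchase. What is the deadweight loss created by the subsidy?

Deadweight loss = €2880

Pre-subsidy: 726 - 2.5p = -108 + 2p gives p* = 556/3, q* = 788/3.
With the rebate, buyers effectively pay pb = ps − 72, where ps is the price sellers receive.
Demand in terms of ps becomes qd = 726 − 2.5(ps − 72) = 906 - 2.5ps. Setting this equal to supply: 906 - 2.5ps = -108 + 2ps, so ps = 676/3.
Buyers pay pb = 676/3 − 72 = 460/3; q' = -108 + 2·(676/3) = 1028/3.
The subsidy expands output by 1028/3 − 788/3 = 80 past the efficient level; on those units the gap between marginal cost and willingness to pay runs from 0 up to 72.
DWL = ½ × 72 × 80 = 2880.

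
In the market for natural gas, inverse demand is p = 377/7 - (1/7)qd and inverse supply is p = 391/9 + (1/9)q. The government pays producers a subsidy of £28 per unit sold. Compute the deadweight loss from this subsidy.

Deadweight loss = £1543.5

Pre-subsidy: 377/7 - (1/7)q = 391/9 + (1/9)q gives q* = 41 and p* = 48.
With the subsidy, sellers receive ps = pb + 28 for each unit, where pb is the price buyers pay.
On the curves, pb = 377/7 - (1/7)q and ps = 391/9 + (1/9)q; the wedge ps − pb = 28 gives 391/9 + (1/9)q − (377/7 - (1/7)q) = 28, so q' = 151.25.
Then pb = 377/7 − (1/7)·151.25 = 32.25 and ps = 391/9 + (1/9)·151.25 = 60.25.
The subsidy expands output by 151.25 − 41 = 110.25 past the efficient level; on those units the gap between marginal cost and willingness to pay runs from 0 up to 28.
DWL = ½ × 28 × 110.25 = 1543.5.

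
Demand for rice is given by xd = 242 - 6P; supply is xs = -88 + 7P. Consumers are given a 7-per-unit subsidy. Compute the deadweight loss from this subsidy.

Deadweight loss = 1029/13

Pre-subsidy: 242 - 6P = -88 + 7P gives P* = 330/13, x* = 1166/13.
With the rebate, buyers effectively pay Pb = Ps − 7, where Ps is the price sellers receive.
Demand in terms of Ps becomes xd = 242 − 6(Ps − 7) = 284 - 6Ps. Setting this equal to supply: 284 - 6Ps = -88 + 7Ps, so Ps = 372/13.
Buyers pay Pb = 372/13 − 7 = 281/13; x' = -88 + 7·(372/13) = 1460/13.
The subsidy expands output by 1460/13 − 1166/13 = 294/13 past the efficient level; on those units the gap between marginal cost and willingness to pay runs from 0 up to 7.
DWL = ½ × 7 × 294/13 = 1029/13.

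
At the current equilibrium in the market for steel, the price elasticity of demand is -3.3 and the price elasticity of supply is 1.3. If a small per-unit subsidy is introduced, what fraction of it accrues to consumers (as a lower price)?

Consumer share = 13/46

For a small subsidy around the equilibrium, the benefit split depends on the relative slopes, which at a point are proportional to the elasticities.
Buyer share = εs/(εs + |εd|) = 1.3/(1.3 + 3.3) = 13/46; seller share = |εd|/(εs + |εd|) = 33/46.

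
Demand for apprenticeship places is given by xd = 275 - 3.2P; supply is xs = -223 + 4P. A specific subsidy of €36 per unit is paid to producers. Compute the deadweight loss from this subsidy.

Deadweight loss = €1152

Pre-subsidy: 275 - 3.2P = -223 + 4P gives P* = 415/6, x* = 161/3.
With the subsidy, sellers receive Ps = Pb + 36 for each unit, where Pb is the price buyers pay.
Supply in terms of Pb becomes xs = -223 + 4(Pb + 36) = -79 + 4Pb. Setting this equal to demand: 275 - 3.2Pb = -79 + 4Pb, so Pb = 295/6.
Sellers receive Ps = 295/6 + 36 = 511/6; x' = 275 − 3.2·(295/6) = 353/3.
The subsidy expands output by 353/3 − 161/3 = 64 past the efficient level; on those units the gap between marginal cost and willingness to pay runs from 0 up to 36.
DWL = ½ × 36 × 64 = 1152.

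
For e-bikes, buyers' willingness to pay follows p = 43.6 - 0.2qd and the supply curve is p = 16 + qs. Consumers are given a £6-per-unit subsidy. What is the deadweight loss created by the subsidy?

Pre-subsidy: 43.6 - 0.2q = 16 + q gives q* = 23 and p* = 39.
With the rebate, buyers effectively pay pb = ps − 6, where ps is the price sellers receive.
On the curves, pb = 43.6 - 0.2q and ps = 16 + q; the wedge ps − pb = 6 gives 16 + q − (43.6 - 0.2q) = 6, so q' = 28.
Then pb = 43.6 − 0.2·28 = 38 and ps = 16 + 1·28 = 44.
The subsidy expands output by 28 − 23 = 5 past the efficient level; on those units the gap between marginal cost and willingness to pay runs from 0 up to 6.
DWL = ½ × 6 × 5 = 15.

Deadweight loss = £15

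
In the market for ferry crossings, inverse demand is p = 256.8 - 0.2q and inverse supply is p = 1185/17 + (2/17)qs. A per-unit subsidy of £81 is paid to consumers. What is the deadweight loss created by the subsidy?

Pre-subsidy: 256.8 - 0.2q = 1185/17 + (2/17)q gives q* = 589 and p* = 139.
With the rebate, buyers effectively pay pb = ps − 81, where ps is the price sellers receive.
On the curves, pb = 256.8 - 0.2q and ps = 1185/17 + (2/17)q; the wedge ps − pb = 81 gives 1185/17 + (2/17)q − (256.8 - 0.2q) = 81, so q' = 844.
Then pb = 256.8 − 0.2·844 = 88 and ps = 1185/17 + (2/17)·844 = 169.
The subsidy expands output by 844 − 589 = 255 past the efficient level; on those units the gap between marginal cost and willingness to pay runs from 0 up to 81.
DWL = ½ × 81 × 255 = 10327.5.

Deadweight loss = £10327.5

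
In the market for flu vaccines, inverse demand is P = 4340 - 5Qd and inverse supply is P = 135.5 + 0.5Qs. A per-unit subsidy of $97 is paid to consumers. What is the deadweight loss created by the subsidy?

Deadweight loss = 9409/11

Pre-subsidy: 4340 - 5Q = 135.5 + 0.5Q gives Q* = 8409/11 and P* = 5695/11.
With the rebate, buyers effectively pay Pb = Ps − 97, where Ps is the price sellers receive.
On the curves, Pb = 4340 - 5Q and Ps = 135.5 + 0.5Q; the wedge Ps − Pb = 97 gives 135.5 + 0.5Q − (4340 - 5Q) = 97, so Q' = 8603/11.
Then Pb = 4340 − 5·(8603/11) = 4725/11 and Ps = 135.5 + 0.5·(8603/11) = 5792/11.
The subsidy expands output by 8603/11 − 8409/11 = 194/11 past the efficient level; on those units the gap between marginal cost and willingness to pay runs from 0 up to 97.
DWL = ½ × 97 × 194/11 = 9409/11.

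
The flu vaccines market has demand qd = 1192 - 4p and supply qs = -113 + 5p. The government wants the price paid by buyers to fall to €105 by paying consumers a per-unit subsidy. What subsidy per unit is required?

Required subsidy s = €72 per unit

At a buyer price of 105, quantity demanded is 1192 − 4·105 = 772.
Sellers supply 772 only when they receive ps with -113 + 5·ps = 772, i.e. ps = 177.
s = ps − pb = 177 − 105 = 72.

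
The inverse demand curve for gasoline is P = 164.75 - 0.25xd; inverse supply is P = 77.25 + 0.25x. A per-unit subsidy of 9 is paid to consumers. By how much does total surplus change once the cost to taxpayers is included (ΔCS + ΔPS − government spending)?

Pre-subsidy: 164.75 - 0.25x = 77.25 + 0.25x gives x* = 175 and P* = 121.
With the rebate, buyers effectively pay Pb = Ps − 9, where Ps is the price sellers receive.
On the curves, Pb = 164.75 - 0.25x and Ps = 77.25 + 0.25x; the wedge Ps − Pb = 9 gives 77.25 + 0.25x − (164.75 - 0.25x) = 9, so x' = 193.
Then Pb = 164.75 − 0.25·193 = 116.5 and Ps = 77.25 + 0.25·193 = 125.5.
ΔCS = ½(175 + 193)(121 − 116.5) = 828; ΔPS = ½(175 + 193)(125.5 − 121) = 828.
Government spending = 9 × 193 = 1737.
Net change = 828 + 828 − 1737 = -81. The loss equals the DWL triangle ½·9·18.

Net change in total surplus = -81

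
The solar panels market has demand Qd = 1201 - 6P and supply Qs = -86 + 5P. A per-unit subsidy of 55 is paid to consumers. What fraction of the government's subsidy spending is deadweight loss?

DWL / government spending = 75/649

Pre-subsidy: 1201 - 6P = -86 + 5P gives P* = 117, Q* = 499.
With the rebate, buyers effectively pay Pb = Ps − 55, where Ps is the price sellers receive.
Demand in terms of Ps becomes Qd = 1201 − 6(Ps − 55) = 1531 - 6Ps. Setting this equal to supply: 1531 - 6Ps = -86 + 5Ps, so Ps = 147.
Buyers pay Pb = 147 − 55 = 92; Q' = -86 + 5·147 = 649.
ΔCS = ½(499 + 649)(117 − 92) = 14350; ΔPS = ½(499 + 649)(147 − 117) = 17220.
Government spending = 55 × 649 = 35695.
DWL = ½ × 55 × (649 − 499) = 4125; fraction = 4125 / 35695 = 75/649.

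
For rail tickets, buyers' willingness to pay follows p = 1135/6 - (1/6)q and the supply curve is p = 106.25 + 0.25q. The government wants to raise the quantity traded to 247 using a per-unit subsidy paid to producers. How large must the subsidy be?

Required subsidy s = 20 per unit

At q = 247, from the demand curve buyers pay pb = 1135/6 − (1/6)·247 = 148; from the supply curve sellers need ps = 106.25 + 0.25·247 = 168.
The subsidy must fill the gap: s = ps − pb = 168 − 148 = 20.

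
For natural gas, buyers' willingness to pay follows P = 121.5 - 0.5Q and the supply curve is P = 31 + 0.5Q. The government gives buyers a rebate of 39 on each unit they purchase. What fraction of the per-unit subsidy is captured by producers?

Pre-subsidy: 121.5 - 0.5Q = 31 + 0.5Q gives Q* = 90.5 and P* = 76.25.
With the rebate, buyers effectively pay Pb = Ps − 39, where Ps is the price sellers receive.
On the curves, Pb = 121.5 - 0.5Q and Ps = 31 + 0.5Q; the wedge Ps − Pb = 39 gives 31 + 0.5Q − (121.5 - 0.5Q) = 39, so Q' = 129.5.
Then Pb = 121.5 − 0.5·129.5 = 56.75 and Ps = 31 + 0.5·129.5 = 95.75.
Buyers' price falls by P* − Pb = 76.25 − 56.75 = 19.5; sellers' price rises by Ps − P* = 95.75 − 76.25 = 19.5.
So producers capture 19.5/39 = 0.5 of each unit of subsidy.

Producer share = 0.5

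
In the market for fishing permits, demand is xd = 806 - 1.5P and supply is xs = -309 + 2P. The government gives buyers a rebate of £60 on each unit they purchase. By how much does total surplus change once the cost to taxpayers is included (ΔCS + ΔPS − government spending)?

Pre-subsidy: 806 - 1.5P = -309 + 2P gives P* = 2230/7, x* = 2297/7.
With the rebate, buyers effectively pay Pb = Ps − 60, where Ps is the price sellers receive.
Demand in terms of Ps becomes xd = 806 − 1.5(Ps − 60) = 896 - 1.5Ps. Setting this equal to supply: 896 - 1.5Ps = -309 + 2Ps, so Ps = 2410/7.
Buyers pay Pb = 2410/7 − 60 = 1990/7; x' = -309 + 2·(2410/7) = 2657/7.
ΔCS = ½(2297/7 + 2657/7)(2230/7 − 1990/7) = 594480/49; ΔPS = ½(2297/7 + 2657/7)(2410/7 − 2230/7) = 445860/49.
Government spending = 60 × 2657/7 = 159420/7.
Net change = 594480/49 + 445860/49 − 159420/7 = -10800/7. The loss equals the DWL triangle ½·60·360/7.

Net change in total surplus = -10800/7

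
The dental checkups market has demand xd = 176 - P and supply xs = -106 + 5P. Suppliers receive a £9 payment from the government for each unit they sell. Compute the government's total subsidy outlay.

Pre-subsidy: 176 - P = -106 + 5P gives P* = 47, x* = 129.
With the subsidy, sellers receive Ps = Pb + 9 for each unit, where Pb is the price buyers pay.
Supply in terms of Pb becomes xs = -106 + 5(Pb + 9) = -61 + 5Pb. Setting this equal to demand: 176 - Pb = -61 + 5Pb, so Pb = 39.5.
Sellers receive Ps = 39.5 + 9 = 48.5; x' = 176 − 1·39.5 = 136.5.
Government outlay = subsidy × quantity = 9 × 136.5 = 1228.5.

Government cost = £1228.5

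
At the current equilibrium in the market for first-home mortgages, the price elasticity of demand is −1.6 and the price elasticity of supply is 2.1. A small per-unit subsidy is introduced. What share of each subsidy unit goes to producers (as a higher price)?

Producer share = 16/37

For a small subsidy around the equilibrium, the benefit split depends on the relative slopes, which at a point are proportional to the elasticities.
Buyer share = εs/(εs + |εd|) = 2.1/(2.1 + 1.6) = 21/37; seller share = |εd|/(εs + |εd|) = 16/37.
So producers capture 16/37 of the subsidy.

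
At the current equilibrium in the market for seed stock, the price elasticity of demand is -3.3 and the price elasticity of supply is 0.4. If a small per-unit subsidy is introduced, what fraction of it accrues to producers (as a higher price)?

For a small subsidy around the equilibrium, the benefit split depends on the relative slopes, which at a point are proportional to the elasticities.
Buyer share = εs/(εs + |εd|) = 0.4/(0.4 + 3.3) = 4/37; seller share = |εd|/(εs + |εd|) = 33/37.
So producers capture 33/37 of the subsidy.

Producer share = 33/37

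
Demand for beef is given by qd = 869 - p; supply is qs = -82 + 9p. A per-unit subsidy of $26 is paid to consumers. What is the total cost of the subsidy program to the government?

Government cost = $20729.8

Pre-subsidy: 869 - p = -82 + 9p gives p* = 95.1, q* = 773.9.
With the rebate, buyers effectively pay pb = ps − 26, where ps is the price sellers receive.
Demand in terms of ps becomes qd = 869 − 1(ps − 26) = 895 - ps. Setting this equal to supply: 895 - ps = -82 + 9ps, so ps = 97.7.
Buyers pay pb = 97.7 − 26 = 71.7; q' = -82 + 9·97.7 = 797.3.
Government outlay = subsidy × quantity = 26 × 797.3 = 20729.8.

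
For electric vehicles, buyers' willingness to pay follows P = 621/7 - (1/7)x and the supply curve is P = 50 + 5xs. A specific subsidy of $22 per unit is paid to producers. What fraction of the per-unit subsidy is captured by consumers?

Pre-subsidy: 621/7 - (1/7)x = 50 + 5x gives x* = 271/36 and P* = 3155/36.
With the subsidy, sellers receive Ps = Pb + 22 for each unit, where Pb is the price buyers pay.
On the curves, Pb = 621/7 - (1/7)x and Ps = 50 + 5x; the wedge Ps − Pb = 22 gives 50 + 5x − (621/7 - (1/7)x) = 22, so x' = 425/36.
Then Pb = 621/7 − (1/7)·(425/36) = 3133/36 and Ps = 50 + 5·(425/36) = 3925/36.
Buyers' price falls by P* − Pb = 3155/36 − 3133/36 = 11/18; sellers' price rises by Ps − P* = 3925/36 − 3155/36 = 385/18.
So consumers capture (11/18)/22 = 1/36 of each unit of subsidy.

Consumer share = 1/36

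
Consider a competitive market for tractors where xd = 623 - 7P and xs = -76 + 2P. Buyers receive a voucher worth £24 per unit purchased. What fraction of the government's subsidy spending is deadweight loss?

Pre-subsidy: 623 - 7P = -76 + 2P gives P* = 233/3, x* = 238/3.
With the rebate, buyers effectively pay Pb = Ps − 24, where Ps is the price sellers receive.
Demand in terms of Ps becomes xd = 623 − 7(Ps − 24) = 791 - 7Ps. Setting this equal to supply: 791 - 7Ps = -76 + 2Ps, so Ps = 289/3.
Buyers pay Pb = 289/3 − 24 = 217/3; x' = -76 + 2·(289/3) = 350/3.
ΔCS = ½(238/3 + 350/3)(233/3 − 217/3) = 1568/3; ΔPS = ½(238/3 + 350/3)(289/3 − 233/3) = 5488/3.
Government spending = 24 × 350/3 = 2800.
DWL = ½ × 24 × (350/3 − 238/3) = 448; fraction = 448 / 2800 = 0.16.

DWL / government spending = 0.16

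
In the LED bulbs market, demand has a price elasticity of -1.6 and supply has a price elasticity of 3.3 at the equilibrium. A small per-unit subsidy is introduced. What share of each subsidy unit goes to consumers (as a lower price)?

For a small subsidy around the equilibrium, the benefit split depends on the relative slopes, which at a point are proportional to the elasticities.
Buyer share = εs/(εs + |εd|) = 3.3/(3.3 + 1.6) = 33/49; seller share = |εd|/(εs + |εd|) = 16/49.

Consumer share = 33/49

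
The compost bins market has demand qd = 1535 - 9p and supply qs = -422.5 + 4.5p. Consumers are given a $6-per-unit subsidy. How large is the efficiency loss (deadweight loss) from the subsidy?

Pre-subsidy: 1535 - 9p = -422.5 + 4.5p gives p* = 145, q* = 230.
With the rebate, buyers effectively pay pb = ps − 6, where ps is the price sellers receive.
Demand in terms of ps becomes qd = 1535 − 9(ps − 6) = 1589 - 9ps. Setting this equal to supply: 1589 - 9ps = -422.5 + 4.5ps, so ps = 149.
Buyers pay pb = 149 − 6 = 143; q' = -422.5 + 4.5·149 = 248.
The subsidy expands output by 248 − 230 = 18 past the efficient level; on those units the gap between marginal cost and willingness to pay runs from 0 up to 6.
DWL = ½ × 6 × 18 = 54.

Deadweight loss = $54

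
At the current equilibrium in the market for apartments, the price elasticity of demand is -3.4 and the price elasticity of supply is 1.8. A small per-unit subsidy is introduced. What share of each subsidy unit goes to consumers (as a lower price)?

For a small subsidy around the equilibrium, the benefit split depends on the relative slopes, which at a point are proportional to the elasticities.
Buyer share = εs/(εs + |εd|) = 1.8/(1.8 + 3.4) = 9/26; seller share = |εd|/(εs + |εd|) = 17/26.

Consumer share = 9/26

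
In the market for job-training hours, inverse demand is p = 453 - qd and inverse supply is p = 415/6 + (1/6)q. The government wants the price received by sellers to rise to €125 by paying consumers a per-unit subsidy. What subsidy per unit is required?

At a seller price of 125, quantity supplied is -415 + 6·125 = 335.
Buyers absorb 335 only when they pay pb = 453 − 1·335 = 118.
s = ps − pb = 125 − 118 = 7.

Required subsidy s = €7 per unit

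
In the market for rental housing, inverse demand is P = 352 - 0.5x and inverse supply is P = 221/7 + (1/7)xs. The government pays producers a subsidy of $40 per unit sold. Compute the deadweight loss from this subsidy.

Deadweight loss = 11200/9

Pre-subsidy: 352 - 0.5x = 221/7 + (1/7)x gives x* = 4486/9 and P* = 925/9.
With the subsidy, sellers receive Ps = Pb + 40 for each unit, where Pb is the price buyers pay.
On the curves, Pb = 352 - 0.5x and Ps = 221/7 + (1/7)x; the wedge Ps − Pb = 40 gives 221/7 + (1/7)x − (352 - 0.5x) = 40, so x' = 1682/3.
Then Pb = 352 − 0.5·(1682/3) = 215/3 and Ps = 221/7 + (1/7)·(1682/3) = 335/3.
The subsidy expands output by 1682/3 − 4486/9 = 560/9 past the efficient level; on those units the gap between marginal cost and willingness to pay runs from 0 up to 40.
DWL = ½ × 40 × 560/9 = 11200/9.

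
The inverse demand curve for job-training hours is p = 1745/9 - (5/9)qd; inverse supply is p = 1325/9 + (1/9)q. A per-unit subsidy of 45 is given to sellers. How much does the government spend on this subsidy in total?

Government cost = 6187.5

Pre-subsidy: 1745/9 - (5/9)q = 1325/9 + (1/9)q gives q* = 70 and p* = 155.
With the subsidy, sellers receive ps = pb + 45 for each unit, where pb is the price buyers pay.
On the curves, pb = 1745/9 - (5/9)q and ps = 1325/9 + (1/9)q; the wedge ps − pb = 45 gives 1325/9 + (1/9)q − (1745/9 - (5/9)q) = 45, so q' = 137.5.
Then pb = 1745/9 − (5/9)·137.5 = 117.5 and ps = 1325/9 + (1/9)·137.5 = 162.5.
Government outlay = subsidy × quantity = 45 × 137.5 = 6187.5.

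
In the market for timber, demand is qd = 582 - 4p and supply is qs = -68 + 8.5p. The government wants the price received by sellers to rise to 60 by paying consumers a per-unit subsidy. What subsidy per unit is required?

Required subsidy s = 25 per unit

At a seller price of 60, quantity supplied is -68 + 8.5·60 = 442.
Buyers absorb 442 only when they pay pb with 582 − 4·pb = 442, i.e. pb = 35.
s = ps − pb = 60 − 35 = 25.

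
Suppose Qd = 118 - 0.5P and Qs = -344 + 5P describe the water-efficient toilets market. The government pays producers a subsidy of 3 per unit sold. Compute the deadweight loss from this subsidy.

Deadweight loss = 45/22

Pre-subsidy: 118 - 0.5P = -344 + 5P gives P* = 84, Q* = 76.
With the subsidy, sellers receive Ps = Pb + 3 for each unit, where Pb is the price buyers pay.
Supply in terms of Pb becomes Qs = -344 + 5(Pb + 3) = -329 + 5Pb. Setting this equal to demand: 118 - 0.5Pb = -329 + 5Pb, so Pb = 894/11.
Sellers receive Ps = 894/11 + 3 = 927/11; Q' = 118 − 0.5·(894/11) = 851/11.
The subsidy expands output by 851/11 − 76 = 15/11 past the efficient level; on those units the gap between marginal cost and willingness to pay runs from 0 up to 3.
DWL = ½ × 3 × 15/11 = 45/22.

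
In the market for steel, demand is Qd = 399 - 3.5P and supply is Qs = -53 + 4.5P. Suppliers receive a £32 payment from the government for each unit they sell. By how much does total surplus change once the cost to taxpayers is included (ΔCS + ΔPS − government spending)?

Pre-subsidy: 399 - 3.5P = -53 + 4.5P gives P* = 56.5, Q* = 201.25.
With the subsidy, sellers receive Ps = Pb + 32 for each unit, where Pb is the price buyers pay.
Supply in terms of Pb becomes Qs = -53 + 4.5(Pb + 32) = 91 + 4.5Pb. Setting this equal to demand: 399 - 3.5Pb = 91 + 4.5Pb, so Pb = 38.5.
Sellers receive Ps = 38.5 + 32 = 70.5; Q' = 399 − 3.5·38.5 = 264.25.
ΔCS = ½(201.25 + 264.25)(56.5 − 38.5) = 4189.5; ΔPS = ½(201.25 + 264.25)(70.5 − 56.5) = 3258.5.
Government spending = 32 × 264.25 = 8456.
Net change = 4189.5 + 3258.5 − 8456 = -1008. The loss equals the DWL triangle ½·32·63.

Net change in total surplus = -£1008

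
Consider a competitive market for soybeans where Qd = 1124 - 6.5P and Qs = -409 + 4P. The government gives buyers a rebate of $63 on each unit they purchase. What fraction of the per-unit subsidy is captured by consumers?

Pre-subsidy: 1124 - 6.5P = -409 + 4P gives P* = 146, Q* = 175.
With the rebate, buyers effectively pay Pb = Ps − 63, where Ps is the price sellers receive.
Demand in terms of Ps becomes Qd = 1124 − 6.5(Ps − 63) = 1533.5 - 6.5Ps. Setting this equal to supply: 1533.5 - 6.5Ps = -409 + 4Ps, so Ps = 185.
Buyers pay Pb = 185 − 63 = 122; Q' = -409 + 4·185 = 331.
Buyers' price falls by P* − Pb = 146 − 122 = 24; sellers' price rises by Ps − P* = 185 − 146 = 39.
So consumers capture 24/63 = 8/21 of each unit of subsidy.

Consumer share = 8/21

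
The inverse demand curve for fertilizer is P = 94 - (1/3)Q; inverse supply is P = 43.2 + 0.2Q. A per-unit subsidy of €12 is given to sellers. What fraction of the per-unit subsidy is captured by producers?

Producer share = 0.375

Pre-subsidy: 94 - (1/3)Q = 43.2 + 0.2Q gives Q* = 95.25 and P* = 62.25.
With the subsidy, sellers receive Ps = Pb + 12 for each unit, where Pb is the price buyers pay.
On the curves, Pb = 94 - (1/3)Q and Ps = 43.2 + 0.2Q; the wedge Ps − Pb = 12 gives 43.2 + 0.2Q − (94 - (1/3)Q) = 12, so Q' = 117.75.
Then Pb = 94 − (1/3)·117.75 = 54.75 and Ps = 43.2 + 0.2·117.75 = 66.75.
Buyers' price falls by P* − Pb = 62.25 − 54.75 = 7.5; sellers' price rises by Ps − P* = 66.75 − 62.25 = 4.5.
So producers capture 4.5/12 = 0.375 of each unit of subsidy.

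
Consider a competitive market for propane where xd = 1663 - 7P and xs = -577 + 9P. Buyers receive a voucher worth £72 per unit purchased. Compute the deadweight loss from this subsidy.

Pre-subsidy: 1663 - 7P = -577 + 9P gives P* = 140, x* = 683.
With the rebate, buyers effectively pay Pb = Ps − 72, where Ps is the price sellers receive.
Demand in terms of Ps becomes xd = 1663 − 7(Ps − 72) = 2167 - 7Ps. Setting this equal to supply: 2167 - 7Ps = -577 + 9Ps, so Ps = 171.5.
Buyers pay Pb = 171.5 − 72 = 99.5; x' = -577 + 9·171.5 = 966.5.
The subsidy expands output by 966.5 − 683 = 283.5 past the efficient level; on those units the gap between marginal cost and willingness to pay runs from 0 up to 72.
DWL = ½ × 72 × 283.5 = 10206.

Deadweight loss = £10206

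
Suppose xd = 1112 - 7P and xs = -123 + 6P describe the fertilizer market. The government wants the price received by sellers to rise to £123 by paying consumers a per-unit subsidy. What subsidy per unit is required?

At a seller price of 123, quantity supplied is -123 + 6·123 = 615.
Buyers absorb 615 only when they pay Pb with 1112 − 7·Pb = 615, i.e. Pb = 71.
s = Ps − Pb = 123 − 71 = 52.

Required subsidy s = £52 per unit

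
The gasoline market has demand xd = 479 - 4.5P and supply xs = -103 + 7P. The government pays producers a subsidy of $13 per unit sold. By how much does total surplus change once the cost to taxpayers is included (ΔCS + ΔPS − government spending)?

Pre-subsidy: 479 - 4.5P = -103 + 7P gives P* = 1164/23, x* = 5779/23.
With the subsidy, sellers receive Ps = Pb + 13 for each unit, where Pb is the price buyers pay.
Supply in terms of Pb becomes xs = -103 + 7(Pb + 13) = -12 + 7Pb. Setting this equal to demand: 479 - 4.5Pb = -12 + 7Pb, so Pb = 982/23.
Sellers receive Ps = 982/23 + 13 = 1281/23; x' = 479 − 4.5·(982/23) = 6598/23.
ΔCS = ½(5779/23 + 6598/23)(1164/23 − 982/23) = 1126307/529; ΔPS = ½(5779/23 + 6598/23)(1281/23 − 1164/23) = 1448109/1058.
Government spending = 13 × 6598/23 = 85774/23.
Net change = 1126307/529 + 1448109/1058 − 85774/23 = -10647/46. The loss equals the DWL triangle ½·13·819/23.

Net change in total surplus = -10647/46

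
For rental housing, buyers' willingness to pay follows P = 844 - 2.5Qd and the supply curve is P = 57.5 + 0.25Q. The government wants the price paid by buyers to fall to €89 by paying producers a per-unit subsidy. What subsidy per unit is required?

At a buyer price of 89, quantity demanded is 337.6 − 0.4·89 = 302.
Sellers supply 302 only when they receive Ps = 57.5 + 0.25·302 = 133.
s = Ps − Pb = 133 − 89 = 44.

Required subsidy s = €44 per unit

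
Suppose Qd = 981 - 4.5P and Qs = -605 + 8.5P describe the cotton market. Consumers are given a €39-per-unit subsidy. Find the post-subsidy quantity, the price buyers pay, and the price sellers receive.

Pre-subsidy: 981 - 4.5P = -605 + 8.5P gives P* = 122, Q* = 432.
With the rebate, buyers effectively pay Pb = Ps − 39, where Ps is the price sellers receive.
Demand in terms of Ps becomes Qd = 981 − 4.5(Ps − 39) = 1156.5 - 4.5Ps. Setting this equal to supply: 1156.5 - 4.5Ps = -605 + 8.5Ps, so Ps = 135.5.
Buyers pay Pb = 135.5 − 39 = 96.5; Q' = -605 + 8.5·135.5 = 546.75.

Q' = 546.75; buyers pay €96.5; sellers receive €135.5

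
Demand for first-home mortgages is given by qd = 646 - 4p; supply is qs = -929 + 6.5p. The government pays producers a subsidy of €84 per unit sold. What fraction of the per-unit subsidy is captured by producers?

Pre-subsidy: 646 - 4p = -929 + 6.5p gives p* = 150, q* = 46.
With the subsidy, sellers receive ps = pb + 84 for each unit, where pb is the price buyers pay.
Supply in terms of pb becomes qs = -929 + 6.5(pb + 84) = -383 + 6.5pb. Setting this equal to demand: 646 - 4pb = -383 + 6.5pb, so pb = 98.
Sellers receive ps = 98 + 84 = 182; q' = 646 − 4·98 = 254.
Buyers' price falls by p* − pb = 150 − 98 = 52; sellers' price rises by ps − p* = 182 − 150 = 32.
So producers capture 32/84 = 8/21 of each unit of subsidy.

Producer share = 8/21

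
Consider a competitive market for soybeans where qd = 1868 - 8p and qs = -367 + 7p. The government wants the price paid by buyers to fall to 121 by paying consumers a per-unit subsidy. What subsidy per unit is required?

At a buyer price of 121, quantity demanded is 1868 − 8·121 = 900.
Sellers supply 900 only when they receive ps with -367 + 7·ps = 900, i.e. ps = 181.
s = ps − pb = 181 − 121 = 60.

Required subsidy s = 60 per unit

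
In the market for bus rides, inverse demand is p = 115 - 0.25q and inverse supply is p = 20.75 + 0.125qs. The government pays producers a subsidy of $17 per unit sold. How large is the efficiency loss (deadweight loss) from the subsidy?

Pre-subsidy: 115 - 0.25q = 20.75 + 0.125q gives q* = 754/3 and p* = 313/6.
With the subsidy, sellers receive ps = pb + 17 for each unit, where pb is the price buyers pay.
On the curves, pb = 115 - 0.25q and ps = 20.75 + 0.125q; the wedge ps − pb = 17 gives 20.75 + 0.125q − (115 - 0.25q) = 17, so q' = 890/3.
Then pb = 115 − 0.25·(890/3) = 245/6 and ps = 20.75 + 0.125·(890/3) = 347/6.
The subsidy expands output by 890/3 − 754/3 = 136/3 past the efficient level; on those units the gap between marginal cost and willingness to pay runs from 0 up to 17.
DWL = ½ × 17 × 136/3 = 1156/3.

Deadweight loss = 1156/3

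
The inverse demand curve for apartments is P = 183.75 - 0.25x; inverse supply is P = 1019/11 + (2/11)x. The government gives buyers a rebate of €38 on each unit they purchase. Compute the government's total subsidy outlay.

Government cost = €11362

Pre-subsidy: 183.75 - 0.25x = 1019/11 + (2/11)x gives x* = 211 and P* = 131.
With the rebate, buyers effectively pay Pb = Ps − 38, where Ps is the price sellers receive.
On the curves, Pb = 183.75 - 0.25x and Ps = 1019/11 + (2/11)x; the wedge Ps − Pb = 38 gives 1019/11 + (2/11)x − (183.75 - 0.25x) = 38, so x' = 299.
Then Pb = 183.75 − 0.25·299 = 109 and Ps = 1019/11 + (2/11)·299 = 147.
Government outlay = subsidy × quantity = 38 × 299 = 11362.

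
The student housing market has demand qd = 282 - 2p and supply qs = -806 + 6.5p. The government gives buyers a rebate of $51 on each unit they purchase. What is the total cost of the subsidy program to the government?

Pre-subsidy: 282 - 2p = -806 + 6.5p gives p* = 128, q* = 26.
With the rebate, buyers effectively pay pb = ps − 51, where ps is the price sellers receive.
Demand in terms of ps becomes qd = 282 − 2(ps − 51) = 384 - 2ps. Setting this equal to supply: 384 - 2ps = -806 + 6.5ps, so ps = 140.
Buyers pay pb = 140 − 51 = 89; q' = -806 + 6.5·140 = 104.
Government outlay = subsidy × quantity = 51 × 104 = 5304.

Government cost = $5304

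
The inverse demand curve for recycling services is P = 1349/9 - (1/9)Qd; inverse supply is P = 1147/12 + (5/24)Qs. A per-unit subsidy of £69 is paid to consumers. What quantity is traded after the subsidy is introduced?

Q' = 386

Pre-subsidy: 1349/9 - (1/9)Q = 1147/12 + (5/24)Q gives Q* = 170 and P* = 131.
With the rebate, buyers effectively pay Pb = Ps − 69, where Ps is the price sellers receive.
On the curves, Pb = 1349/9 - (1/9)Q and Ps = 1147/12 + (5/24)Q; the wedge Ps − Pb = 69 gives 1147/12 + (5/24)Q − (1349/9 - (1/9)Q) = 69, so Q' = 386.
Then Pb = 1349/9 − (1/9)·386 = 107 and Ps = 1147/12 + (5/24)·386 = 176.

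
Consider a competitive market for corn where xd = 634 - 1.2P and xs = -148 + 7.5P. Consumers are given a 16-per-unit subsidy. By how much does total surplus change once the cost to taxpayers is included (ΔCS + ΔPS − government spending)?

Pre-subsidy: 634 - 1.2P = -148 + 7.5P gives P* = 7820/87, x* = 15258/29.
With the rebate, buyers effectively pay Pb = Ps − 16, where Ps is the price sellers receive.
Demand in terms of Ps becomes xd = 634 − 1.2(Ps − 16) = 653.2 - 1.2Ps. Setting this equal to supply: 653.2 - 1.2Ps = -148 + 7.5Ps, so Ps = 8012/87.
Buyers pay Pb = 8012/87 − 16 = 6620/87; x' = -148 + 7.5·(8012/87) = 15738/29.
ΔCS = ½(15258/29 + 15738/29)(7820/87 − 6620/87) = 6199200/841; ΔPS = ½(15258/29 + 15738/29)(8012/87 − 7820/87) = 991872/841.
Government spending = 16 × 15738/29 = 251808/29.
Net change = 6199200/841 + 991872/841 − 251808/29 = -3840/29. The loss equals the DWL triangle ½·16·480/29.

Net change in total surplus = -3840/29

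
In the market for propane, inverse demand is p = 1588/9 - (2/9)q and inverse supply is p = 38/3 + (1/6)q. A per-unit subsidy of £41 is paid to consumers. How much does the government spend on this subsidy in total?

Government cost = 151126/7

Pre-subsidy: 1588/9 - (2/9)q = 38/3 + (1/6)q gives q* = 2948/7 and p* = 580/7.
With the rebate, buyers effectively pay pb = ps − 41, where ps is the price sellers receive.
On the curves, pb = 1588/9 - (2/9)q and ps = 38/3 + (1/6)q; the wedge ps − pb = 41 gives 38/3 + (1/6)q − (1588/9 - (2/9)q) = 41, so q' = 3686/7.
Then pb = 1588/9 − (2/9)·(3686/7) = 416/7 and ps = 38/3 + (1/6)·(3686/7) = 703/7.
Government outlay = subsidy × quantity = 41 × 3686/7 = 151126/7.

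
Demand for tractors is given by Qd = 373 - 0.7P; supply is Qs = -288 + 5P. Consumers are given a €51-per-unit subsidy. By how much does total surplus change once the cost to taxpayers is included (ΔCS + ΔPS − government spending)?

Net change in total surplus = -30345/38

Pre-subsidy: 373 - 0.7P = -288 + 5P gives P* = 6610/57, Q* = 16634/57.
With the rebate, buyers effectively pay Pb = Ps − 51, where Ps is the price sellers receive.
Demand in terms of Ps becomes Qd = 373 − 0.7(Ps − 51) = 408.7 - 0.7Ps. Setting this equal to supply: 408.7 - 0.7Ps = -288 + 5Ps, so Ps = 6967/57.
Buyers pay Pb = 6967/57 − 51 = 4060/57; Q' = -288 + 5·(6967/57) = 18419/57.
ΔCS = ½(16634/57 + 18419/57)(6610/57 − 4060/57) = 14897525/1083; ΔPS = ½(16634/57 + 18419/57)(6967/57 − 6610/57) = 4171307/2166.
Government spending = 51 × 18419/57 = 313123/19.
Net change = 14897525/1083 + 4171307/2166 − 313123/19 = -30345/38. The loss equals the DWL triangle ½·51·595/19.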